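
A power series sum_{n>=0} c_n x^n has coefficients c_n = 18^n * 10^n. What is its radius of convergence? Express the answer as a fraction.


By the root test (Cauchy-Hadamard), the radius is R = 1 / limsup_n |c_n|^(1/n).
Here |c_n|^(1/n) = (18^n * 10^n)^(1/n) = 18 * 10 = 180 for all n.
So R = 1/180 = 1/180.

1/180


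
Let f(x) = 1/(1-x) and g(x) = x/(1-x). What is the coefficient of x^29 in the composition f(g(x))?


First simplify the composition: f(g(x)) = 1/(1 - x/(1-x)) = (1-x)/((1-x) - x) = (1-x)/(1-2x).
Now extract the coefficient. Write (1-x)/(1-2x) = 1/(1-2x) - x/(1-2x).
The coefficient of x^n in 1/(1-2x) is 2^n, and in x/(1-2x) is 2^(n-1) (for n >= 1).
So the coefficient of x^29 is 2^29 - 2^28 = 536870912 - 268435456 = 268435456.

268435456


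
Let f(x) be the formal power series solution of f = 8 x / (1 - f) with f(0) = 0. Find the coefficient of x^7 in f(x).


Apply Lagrange inversion: f = 8 x * phi(f) with phi(t) = 1/(1 - t), so
[x^n] f = 8^n * (1/n) [t^(n-1)] phi(t)^n = 8^n * (1/n) [t^(n-1)] (1 - t)^(-n) = 8^n * (1/n) C(2n - 2, n - 1) = 8^n * C_{n-1}.
For n = 7: C_6 = C(12, 6) / 7 = 924/7 = 132.
With the 8^7 = 2097152 factor, the coefficient is 2097152 * 132 = 276824064.

276824064


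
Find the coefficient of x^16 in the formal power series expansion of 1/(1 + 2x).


Write 1/(1 + c x) = 1/(1 - (-c) x) and apply the geometric-series identity
1/(1 - y) = sum_{k>=0} y^k to get 1/(1 + c x) = sum_{k>=0} (-c)^k x^k.
So the coefficient of x^k is (-c)^k = (-1)^k * c^k.
Here c = 2 and k = 16:
(-2)^16 = 1 * 65536 = 65536

65536


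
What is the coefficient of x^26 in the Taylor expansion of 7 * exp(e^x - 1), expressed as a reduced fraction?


exp(e^x - 1) = sum_{k>=0} Bell_k x^k / k!, where Bell_k is the k-th Bell number.
So the coefficient of x^26 is 7 * Bell_26 / 26!.
Computing: Bell_26 = 49631246523618756274 and 26! = 403291461126605635584000000, giving
7 * 49631246523618756274/403291461126605635584000000 = 1459742544812316361/1694501937506746368000000.

1459742544812316361/1694501937506746368000000


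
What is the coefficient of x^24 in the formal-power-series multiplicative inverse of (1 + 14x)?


The inverse is 1/(1 + 14x). Apply the geometric identity 1/(1 - y) = sum_{k>=0} y^k with y = -14x:
1/(1 + 14x) = sum_{k>=0} (-14)^k x^k.
So the coefficient of x^24 is (-14)^24 = 3214199700417740936751087616.

3214199700417740936751087616


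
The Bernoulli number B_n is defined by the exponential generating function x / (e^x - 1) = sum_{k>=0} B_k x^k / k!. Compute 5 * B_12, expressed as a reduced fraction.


Bernoulli numbers can also be computed recursively via B_0 = 1 and sum_{j=0}^{m} C(m+1, j) B_j = 0 for m >= 1. Odd-index Bernoulli numbers vanish for k >= 3.
Computing B_12 = -691/2730, so 5 * B_12 = 5 * -691/2730 = -691/546.

-691/546


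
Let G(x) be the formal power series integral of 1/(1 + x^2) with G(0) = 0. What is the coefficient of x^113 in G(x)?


1/(1 + x^2) = sum_{j>=0} (-1)^j x^(2j). Integrating termwise with G(0) = 0:
G(x) = sum_{j>=0} (-1)^j x^(2j+1) / (2j+1) = arctan(x).
Only odd powers are nonzero. For x^113 write 113 = 2*56 + 1, giving
(-1)^56 / 113 = 1/113 = 1/113.

1/113


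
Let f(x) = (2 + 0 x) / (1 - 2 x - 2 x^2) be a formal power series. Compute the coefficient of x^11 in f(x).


Write f(x) = sum_{k>=0} a_k x^k. Multiplying both sides by 1 - 2 x - 2 x^2 gives
(1 - 2 x - 2 x^2) sum_{k>=0} a_k x^k = 2 + 0 x.
Matching coefficients:
 x^0: a_0 = 2
 x^1: a_1 - 2 a_0 = 0  =>  a_1 = 2*2 + 0 = 4
 x^k (k >= 2): a_k = 2 a_{k-1} + 2 a_{k-2}.
Iterating: a_2 = 12, a_3 = 32, a_4 = 88, a_5 = 240, a_6 = 656, a_7 = 1792, a_8 = 4896, a_9 = 13376, a_10 = 36544, a_11 = 99840.
So the coefficient of x^11 is 99840.

99840


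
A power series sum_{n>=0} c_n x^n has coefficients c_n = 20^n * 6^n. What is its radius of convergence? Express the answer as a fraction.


By the root test (Cauchy-Hadamard), the radius is R = 1 / limsup_n |c_n|^(1/n).
Here |c_n|^(1/n) = (20^n * 6^n)^(1/n) = 20 * 6 = 120 for all n.
So R = 1/120 = 1/120.

1/120


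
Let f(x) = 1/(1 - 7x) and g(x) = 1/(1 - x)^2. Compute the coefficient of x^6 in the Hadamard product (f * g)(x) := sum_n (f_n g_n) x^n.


f has coefficients f_k = 7^k. For g = 1/(1 - x)^2 the coefficient is g_k = C(k + 1, 1) = k + 1. The Hadamard coefficient is (f * g)_k = 7^k * (k + 1).
For k = 6: 7^6 * 7 = 117649 * 7 = 823543.

823543


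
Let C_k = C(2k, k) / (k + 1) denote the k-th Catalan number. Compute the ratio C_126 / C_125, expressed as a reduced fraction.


Using C_k = (2k)! / (k! (k+1)!), the ratio C_{k+1}/C_k simplifies to
C_{k+1}/C_k = [(2k+2)! / ((k+1)! (k+2)!)] * [k! (k+1)! / (2k)!]
 = (2k+2)(2k+1) / ((k+1)(k+2)) = 2(2k+1) / (k+2).
For k = 125: 2(2*125 + 1) / (125 + 2) = 502/127 = 502/127.

502/127


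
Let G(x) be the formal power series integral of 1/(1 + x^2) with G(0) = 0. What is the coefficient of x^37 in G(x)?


1/(1 + x^2) = sum_{j>=0} (-1)^j x^(2j). Integrating termwise with G(0) = 0:
G(x) = sum_{j>=0} (-1)^j x^(2j+1) / (2j+1) = arctan(x).
Only odd powers are nonzero. For x^37 write 37 = 2*18 + 1, giving
(-1)^18 / 37 = 1/37 = 1/37.

1/37


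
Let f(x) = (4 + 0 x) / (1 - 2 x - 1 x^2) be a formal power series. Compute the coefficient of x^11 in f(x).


Write f(x) = sum_{k>=0} a_k x^k. Multiplying both sides by 1 - 2 x - 1 x^2 gives
(1 - 2 x - 1 x^2) sum_{k>=0} a_k x^k = 4 + 0 x.
Matching coefficients:
 x^0: a_0 = 4
 x^1: a_1 - 2 a_0 = 0  =>  a_1 = 2*4 + 0 = 8
 x^k (k >= 2): a_k = 2 a_{k-1} + 1 a_{k-2}.
Iterating: a_2 = 20, a_3 = 48, a_4 = 116, a_5 = 280, a_6 = 676, a_7 = 1632, a_8 = 3940, a_9 = 9512, a_10 = 22964, a_11 = 55440.
So the coefficient of x^11 is 55440.

55440


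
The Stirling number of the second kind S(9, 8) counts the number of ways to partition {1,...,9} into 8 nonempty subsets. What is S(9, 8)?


Using the explicit formula S(n,k) = (1/k!) sum_{j=0}^{k} (-1)^(k-j) C(k,j) j^n:
S(9, 8) = 36
Equivalently, S(n,k) is n! times the coefficient of x^n in the EGF (e^x - 1)^k / k!.

36


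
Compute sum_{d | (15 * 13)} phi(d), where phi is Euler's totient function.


First, 15 * 13 = 195. One classical identity is sum_{d | n} phi(d) = n (each k in [1, n] has a unique gcd with n, and among the k's with gcd(k, n) = n/d there are phi(d) of them). So the sum equals 195. We also verify directly:
Divisors of 195: 1, 3, 5, 13, 15, 39, 65, 195.
phi values: 1, 2, 4, 12, 8, 24, 48, 96.
Sum = 195.

195


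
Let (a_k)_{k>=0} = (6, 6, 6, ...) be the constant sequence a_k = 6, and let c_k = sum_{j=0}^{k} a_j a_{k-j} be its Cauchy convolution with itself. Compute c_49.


Since a_j = 6 for all j >= 0, the convolution sum becomes
c_k = sum_{j=0}^{k} 6 * 6 = 36 * (k + 1).
Equivalently, the generating function of (a_k) is 6/(1 - x) and its square is 36/(1 - x)^2 = sum_{k>=0} 36(k + 1) x^k.
For k = 49: 36 * 50 = 1800.

1800


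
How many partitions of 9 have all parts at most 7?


Using the generating function (1-x)^(-1)(1-x^2)^(-1)...(1-x^7)^(-1),
the coefficient of x^9 counts these restricted partitions.
Result = 28

28


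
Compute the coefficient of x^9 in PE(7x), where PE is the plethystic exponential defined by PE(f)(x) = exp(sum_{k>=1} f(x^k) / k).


With f(x) = 7x, the exponent is sum_{k>=1} 7 x^k / k = 7 * (-ln(1 - x)). Exponentiating:
PE(7x) = exp(-7 ln(1 - x)) = 1/(1 - x)^7.
By the negative binomial expansion, [x^n] 1/(1 - x)^7 = C(n + 6, 6).
For n = 9: C(15, 6) = 5005.

5005


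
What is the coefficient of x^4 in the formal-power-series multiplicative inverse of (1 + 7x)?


The inverse is 1/(1 + 7x). Apply the geometric identity 1/(1 - y) = sum_{k>=0} y^k with y = -7x:
1/(1 + 7x) = sum_{k>=0} (-7)^k x^k.
So the coefficient of x^4 is (-7)^4 = 2401.

2401


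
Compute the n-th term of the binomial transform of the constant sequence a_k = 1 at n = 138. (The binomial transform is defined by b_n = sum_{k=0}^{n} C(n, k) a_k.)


With a_k = 1 for all k, b_n = sum_{k=0}^{n} C(n, k) = 2^n by the binomial theorem.
For n = 138: 2^138 = 348449143727040986586495598010130648530944.

348449143727040986586495598010130648530944


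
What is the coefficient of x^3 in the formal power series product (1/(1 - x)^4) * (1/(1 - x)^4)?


Combine the factors: (1/(1 - x)^4) * (1/(1 - x)^4) = 1/(1 - x)^8.
Then use 1/(1 - x)^r = sum_{k>=0} C(k + r - 1, r - 1) x^k with r = 8 and k = 3:
C(10, 7) = 120.

120


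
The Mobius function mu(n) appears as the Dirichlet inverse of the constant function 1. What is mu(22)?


22 = 2 * 11 (all distinct primes).
mu(22) = (-1)^2 = 1

1


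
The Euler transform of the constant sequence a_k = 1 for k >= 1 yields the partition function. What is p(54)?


The Euler transform converts the sequence a_k = 1 into the number of integer partitions.
Using the recurrence or dynamic programming:
p(54) = 386155

386155


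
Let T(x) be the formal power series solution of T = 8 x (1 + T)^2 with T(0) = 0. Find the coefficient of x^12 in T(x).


Apply the Lagrange inversion formula: if T = 8 x * phi(T) with phi(t) = (1 + t)^2, then [x^n] T = 8^n * (1/n) [t^(n-1)] phi(t)^n = 8^n * (1/n) [t^(n-1)] (1 + t)^(2n) = 8^n * (1/n) C(2n, n-1).
Using the identity C(2n, n-1) = C(2n, n) * n / (n+1), the unscaled factor equals C(2n, n) / (n+1) = C_n, the n-th Catalan number.
For n = 12: C_12 = C(24, 12) / 13 = 2704156/13 = 208012.
With the 8^12 = 68719476736 factor, the coefficient is 68719476736 * 208012 = 14294475794808832.

14294475794808832


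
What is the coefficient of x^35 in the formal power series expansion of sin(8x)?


The Maclaurin series is sin(t) = sum_{k>=0} (-1)^k t^(2k+1) / (2k+1)!, so substituting t = 8x, only odd powers of x are nonzero, with coefficient of x^(2k+1) equal to (-1)^k 8^(2k+1) / (2k+1)!.
Write 35 = 2*17 + 1, giving the coefficient (-1)^17 * 8^35 / 35! = -40564819207303340847894502572032/10333147966386144929666651337523200000000 = -9444732965739290427392/2405873491984360136479756640625.

-9444732965739290427392/2405873491984360136479756640625


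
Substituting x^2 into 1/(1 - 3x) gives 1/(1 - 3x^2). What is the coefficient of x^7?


Since 1/(1 - 3x^2) only has even powers of x,
the coefficient of x^7 (odd) is 0.

0


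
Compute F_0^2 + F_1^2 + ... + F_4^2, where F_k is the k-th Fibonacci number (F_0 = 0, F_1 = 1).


There is a standard identity sum_{k=0}^{N} F_k^2 = F_N * F_{N+1} (proved inductively from the telescoping relation F_k^2 = F_k F_{k+1} - F_{k-1} F_k). Then
sum_{k=0}^{4} F_k^2 = F_4 F_5 - F_0 F_0.
Computing: F_4 = 3, F_5 = 5.
Sum = 3 * 5 = 15.

15


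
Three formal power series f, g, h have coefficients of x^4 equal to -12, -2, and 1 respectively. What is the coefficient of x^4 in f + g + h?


Series addition is componentwise:
-12 + -2 + 1
= -13

-13


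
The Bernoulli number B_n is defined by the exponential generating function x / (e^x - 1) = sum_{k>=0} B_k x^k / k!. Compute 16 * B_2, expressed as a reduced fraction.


Bernoulli numbers can also be computed recursively via B_0 = 1 and sum_{j=0}^{m} C(m+1, j) B_j = 0 for m >= 1. Odd-index Bernoulli numbers vanish for k >= 3.
Computing B_2 = 1/6, so 16 * B_2 = 16 * 1/6 = 8/3.

8/3


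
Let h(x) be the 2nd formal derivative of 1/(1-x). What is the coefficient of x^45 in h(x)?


Differentiating 2 times: d^2/dx^2 [1/(1-x)] = 2!/(1-x)^3.
The expansion 1/(1-x)^3 = sum_{k>=0} C(k+2, 2) x^k, so the coefficient of x^n in 2!/(1-x)^3 is 2! * C(n+2, 2).
For n = 45: 2 * C(47, 2) = 2 * 1081 = 2162

2162


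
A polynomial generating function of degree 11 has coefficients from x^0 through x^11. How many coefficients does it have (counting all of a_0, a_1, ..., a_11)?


A polynomial of degree 11 takes the form a_0 + a_1 x + ... + a_11 x^11.
The number of coefficients is 11 + 1 = 12.

12


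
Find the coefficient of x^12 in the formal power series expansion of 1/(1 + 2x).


Write 1/(1 + c x) = 1/(1 - (-c) x) and apply the geometric-series identity
1/(1 - y) = sum_{k>=0} y^k to get 1/(1 + c x) = sum_{k>=0} (-c)^k x^k.
So the coefficient of x^k is (-c)^k = (-1)^k * c^k.
Here c = 2 and k = 12:
(-2)^12 = 1 * 4096 = 4096

4096


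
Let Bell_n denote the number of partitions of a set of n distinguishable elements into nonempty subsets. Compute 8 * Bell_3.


Bell_3 can be computed from the Bell triangle or from Dobinski's identity Bell_n = (1/e) * sum_{k>=0} k^n / k!.
Computing Bell_3 = 5.
Then 8 * 5 = 40.

40


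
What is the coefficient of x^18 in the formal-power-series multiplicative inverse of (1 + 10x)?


The inverse is 1/(1 + 10x). Apply the geometric identity 1/(1 - y) = sum_{k>=0} y^k with y = -10x:
1/(1 + 10x) = sum_{k>=0} (-10)^k x^k.
So the coefficient of x^18 is (-10)^18 = 1000000000000000000.

1000000000000000000


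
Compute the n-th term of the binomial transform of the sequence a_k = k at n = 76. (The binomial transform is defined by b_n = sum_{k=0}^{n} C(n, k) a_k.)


With a_k = k, b_n = sum_{k=0}^{n} C(n, k) k. Using k * C(n, k) = n * C(n-1, k-1) gives b_n = n * sum_{k>=1} C(n-1, k-1) = n * 2^(n-1).
For n = 76: 76 * 2^75 = 76 * 37778931862957161709568 = 2871198821584744289927168.

2871198821584744289927168


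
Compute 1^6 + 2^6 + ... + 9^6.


This power sum has a closed form given by Faulhaber's formula
sum_{k=1}^{m} k^p = (1 / (p + 1)) * sum_{j=0}^{p} C(p + 1, j) B_j m^(p + 1 - j),
but for small m direct computation is fastest:
1 + 64 + 729 + 4096 + 15625 + 46656 + 117649 + 262144 + 531441 = 978405.

978405


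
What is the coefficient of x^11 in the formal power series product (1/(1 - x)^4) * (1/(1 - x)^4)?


Combine the factors: (1/(1 - x)^4) * (1/(1 - x)^4) = 1/(1 - x)^8.
Then use 1/(1 - x)^r = sum_{k>=0} C(k + r - 1, r - 1) x^k with r = 8 and k = 11:
C(18, 7) = 31824.

31824


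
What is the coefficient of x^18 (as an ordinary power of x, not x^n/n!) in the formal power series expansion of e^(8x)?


The exponential series is e^y = sum_{k>=0} y^k / k!. Substituting y = 8x gives
e^(8x) = sum_{k>=0} 8^k x^k / k!.
So the coefficient of x^n is a^n/n! with a = 8, n = 18:
8^18 / 18! = 18014398509481984/6402373705728000 = 274877906944/97692469875

274877906944/97692469875


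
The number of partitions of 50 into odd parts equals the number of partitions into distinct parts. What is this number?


Computing partitions of 50 into odd parts (1, 3, 5, ...):
Using the generating function prod_{k>=0} 1/(1-x^(2k+1)),
the count is 3658

3658


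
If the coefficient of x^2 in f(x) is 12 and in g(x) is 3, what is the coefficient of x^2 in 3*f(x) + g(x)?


Scalar multiplication scales coefficients: 3 * 12 = 36.
Then add the g coefficient: 36 + 3
= 39

39


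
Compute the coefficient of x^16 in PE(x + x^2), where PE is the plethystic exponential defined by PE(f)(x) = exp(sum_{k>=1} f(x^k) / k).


With f(x) = x + x^2, the exponent is sum_{k>=1} (x^k + x^(2k)) / k = -ln(1 - x) - ln(1 - x^2). Exponentiating:
PE(x + x^2) = 1 / ((1 - x)(1 - x^2)).
This is the generating function for partitions of n into parts of size 1 or 2. The number of 2's can be any j in 0..8, and the rest are 1's, so
[x^16] = floor(16/2) + 1 = 9.

9


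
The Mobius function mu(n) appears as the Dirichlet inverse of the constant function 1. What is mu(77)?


77 = 7 * 11 (all distinct primes).
mu(77) = (-1)^2 = 1

1


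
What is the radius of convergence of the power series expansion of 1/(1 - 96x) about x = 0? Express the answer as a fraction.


Expanding 1/(1 - 96x) = sum_{k>=0} 96^k x^k, the series converges when |96x| < 1, i.e., |x| < 1/96.
So the radius of convergence is 1/96 = 1/96.

1/96


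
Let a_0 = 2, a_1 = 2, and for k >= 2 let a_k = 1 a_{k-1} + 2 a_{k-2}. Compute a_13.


Iterating the recurrence forward:
a_0 = 2
a_1 = 2
a_2 = 1*2 + 2*2 = 6
a_3 = 1*6 + 2*2 = 10
a_4 = 1*10 + 2*6 = 22
a_5 = 1*22 + 2*10 = 42
a_6 = 1*42 + 2*22 = 86
a_7 = 1*86 + 2*42 = 170
a_8 = 1*170 + 2*86 = 342
a_9 = 1*342 + 2*170 = 682
a_10 = 1*682 + 2*342 = 1366
a_11 = 1*1366 + 2*682 = 2730
a_12 = 1*2730 + 2*1366 = 5462
a_13 = 1*5462 + 2*2730 = 10922
So a_13 = 10922.

10922


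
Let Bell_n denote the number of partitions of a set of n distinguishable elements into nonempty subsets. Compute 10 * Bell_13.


Bell_13 can be computed from the Bell triangle or from Dobinski's identity Bell_n = (1/e) * sum_{k>=0} k^n / k!.
Computing Bell_13 = 27644437.
Then 10 * 27644437 = 276444370.

276444370


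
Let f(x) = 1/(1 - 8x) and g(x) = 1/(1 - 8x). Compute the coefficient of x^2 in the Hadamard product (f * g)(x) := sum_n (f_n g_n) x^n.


f has coefficients f_k = 8^k and g has coefficients g_k = 8^k, so the Hadamard product has coefficient (f*g)_k = 8^k * 8^k = 64^k.
For k = 2: 64^2 = 4096.

4096


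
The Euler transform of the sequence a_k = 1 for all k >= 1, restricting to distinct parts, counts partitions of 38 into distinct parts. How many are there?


Partitions of 38 into distinct parts can be computed via generating function.
Product (1+x)(1+x^2)(1+x^3)...
The coefficient of x^38 = 864

864


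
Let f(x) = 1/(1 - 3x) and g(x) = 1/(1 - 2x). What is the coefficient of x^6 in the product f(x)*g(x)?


The coefficient of x^n in f*g is the Cauchy product: sum_{k=0}^{n} a^k * b^(n-k).
With a=3, b=2, n=6:
sum_{k=0}^{6} 3^k * 2^(6-k)
= 2059

2059


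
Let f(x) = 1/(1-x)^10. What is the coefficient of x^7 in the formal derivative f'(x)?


Differentiate: d/dx [ 1/(1-x)^r ] = r / (1-x)^(r+1).
Here r = 10, so f'(x) = 10 / (1-x)^11.
The expansion of 1/(1-x)^(r+1) has coefficient of x^n equal to C(n+r, r).
So the coefficient of x^7 in f'(x) is
10 * C(17, 10) = 10 * 19448 = 194480

194480


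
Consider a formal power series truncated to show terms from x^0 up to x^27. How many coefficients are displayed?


From x^0 to x^27 inclusive, the count is 27 - 0 + 1 = 28.

28


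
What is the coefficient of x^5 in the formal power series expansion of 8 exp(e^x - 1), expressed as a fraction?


exp(e^x - 1) is the exponential generating function for the Bell numbers Bell_k: exp(e^x - 1) = sum_{k>=0} Bell_k x^k / k!.
So the coefficient of x^5 in 8 exp(e^x - 1) is 8 Bell_5 / 5!.
Computing: Bell_5 = 52 and 5! = 120, giving
8 * 52/120 = 52/15.

52/15


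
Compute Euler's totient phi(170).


phi(n) counts integers in [1, n] coprime to n. Using the multiplicative formula phi(n) = n * prod_{p | n} (1 - 1/p):
170 = 2 * 5 * 17, so
phi(170) = 170 * (1 - 1/2) * (1 - 1/5) * (1 - 1/17) = 64.

64


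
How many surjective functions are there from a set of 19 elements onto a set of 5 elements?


By inclusion-exclusion on which target elements are missed, the number of surjections from an n-set onto a k-set is
surj(n, k) = sum_{j=0}^{k} (-1)^j C(k, j) (k - j)^n.
Equivalently surj(n, k) = k! * S(n, k), where S(n, k) is the Stirling number of the second kind.
For n = 19, k = 5:
S(19, 5) = 147589284710, so
surj = 5! * 147589284710 = 120 * 147589284710 = 17710714165200.

17710714165200


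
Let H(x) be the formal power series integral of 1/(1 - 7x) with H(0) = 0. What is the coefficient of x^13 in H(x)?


1/(1 - 7x) = sum_{k>=0} 7^k x^k. Integrating termwise with H(0) = 0:
H(x) = sum_{k>=0} 7^k x^(k+1) / (k+1) = sum_{m>=1} 7^(m-1) x^m / m.
For m = 13: 7^12/13 = 13841287201/13 = 13841287201/13.

13841287201/13


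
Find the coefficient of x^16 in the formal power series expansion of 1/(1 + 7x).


Write 1/(1 + c x) = 1/(1 - (-c) x) and apply the geometric-series identity
1/(1 - y) = sum_{k>=0} y^k to get 1/(1 + c x) = sum_{k>=0} (-c)^k x^k.
So the coefficient of x^k is (-c)^k = (-1)^k * c^k.
Here c = 7 and k = 16:
(-7)^16 = 1 * 33232930569601 = 33232930569601

33232930569601


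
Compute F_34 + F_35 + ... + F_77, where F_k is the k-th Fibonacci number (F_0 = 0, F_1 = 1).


Use the identity sum_{k=0}^{N} F_k = F_{N+2} - 1 (which follows from F_{k+2} - F_{k+1} = F_k). Then
sum_{k=34}^{77} F_k = (F_{79} - 1) - (F_{35} - 1) = F_{79} - F_{35}.
Computing: F_{79} = 14472334024676221, F_{35} = 9227465, so
Sum = 14472334024676221 - 9227465 = 14472334015448756.

14472334015448756


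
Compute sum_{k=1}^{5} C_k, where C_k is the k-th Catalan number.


C_1 through C_5: 1, 2, 5, 14, 42
Sum = 1 + 2 + 5 + 14 + 42
= 64

64


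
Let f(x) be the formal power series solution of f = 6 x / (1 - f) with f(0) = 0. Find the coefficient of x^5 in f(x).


Apply Lagrange inversion: f = 6 x * phi(f) with phi(t) = 1/(1 - t), so
[x^n] f = 6^n * (1/n) [t^(n-1)] phi(t)^n = 6^n * (1/n) [t^(n-1)] (1 - t)^(-n) = 6^n * (1/n) C(2n - 2, n - 1) = 6^n * C_{n-1}.
For n = 5: C_4 = C(8, 4) / 5 = 70/5 = 14.
With the 6^5 = 7776 factor, the coefficient is 7776 * 14 = 108864.

108864


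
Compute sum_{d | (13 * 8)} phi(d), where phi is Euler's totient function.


First, 13 * 8 = 104. One classical identity is sum_{d | n} phi(d) = n (each k in [1, n] has a unique gcd with n, and among the k's with gcd(k, n) = n/d there are phi(d) of them). So the sum equals 104. We also verify directly:
Divisors of 104: 1, 2, 4, 8, 13, 26, 52, 104.
phi values: 1, 1, 2, 4, 12, 12, 24, 48.
Sum = 104.

104


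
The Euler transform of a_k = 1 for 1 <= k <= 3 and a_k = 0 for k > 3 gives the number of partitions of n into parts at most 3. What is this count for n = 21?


Partitions of 21 into parts at most 3:
Using generating function (1-x)^(-1)(1-x^2)^(-1)(1-x^3)^(-1),
the coefficient of x^21 = 48

48


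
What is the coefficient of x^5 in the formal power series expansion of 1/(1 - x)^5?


The negative binomial / multiset identity is
1/(1 - x)^r = sum_{k>=0} C(k + r - 1, r - 1) x^k.
Here r = 5 and k = 5, so the coefficient is
C(5 + 4, 4) = C(9, 4)
= 126

126


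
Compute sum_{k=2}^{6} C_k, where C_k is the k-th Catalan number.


C_2 through C_6: 2, 5, 14, 42, 132
Sum = 2 + 5 + 14 + 42 + 132
= 195

195


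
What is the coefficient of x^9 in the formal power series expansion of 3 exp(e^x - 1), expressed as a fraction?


exp(e^x - 1) is the exponential generating function for the Bell numbers Bell_k: exp(e^x - 1) = sum_{k>=0} Bell_k x^k / k!.
So the coefficient of x^9 in 3 exp(e^x - 1) is 3 Bell_9 / 9!.
Computing: Bell_9 = 21147 and 9! = 362880, giving
3 * 21147/362880 = 1007/5760.

1007/5760


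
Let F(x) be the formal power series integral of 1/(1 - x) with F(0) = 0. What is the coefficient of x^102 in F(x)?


1/(1 - x) = sum_{k>=0} x^k. Integrating termwise and using F(0) = 0 gives
F(x) = sum_{k>=0} x^(k+1) / (k+1) = sum_{m>=1} x^m / m = -ln(1 - x).
So the coefficient of x^102 is 1/102 = 1/102.

1/102


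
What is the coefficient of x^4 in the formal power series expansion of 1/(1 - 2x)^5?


The general identity 1/(1 - c x)^r = sum_{k>=0} c^k C(k + r - 1, r - 1) x^k follows by substituting y = c x into 1/(1 - y)^r = sum_{k>=0} C(k + r - 1, r - 1) y^k.
For c = 2, r = 5, k = 4:
2^4 * C(8, 4) = 16 * 70 = 1120.

1120


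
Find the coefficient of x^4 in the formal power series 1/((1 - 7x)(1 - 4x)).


By partial fractions or Cauchy convolution:
The coefficient equals sum_{k=0}^{4} 7^k * 4^(4-k).
= 5261

5261


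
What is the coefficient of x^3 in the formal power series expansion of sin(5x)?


The Maclaurin series is sin(t) = sum_{k>=0} (-1)^k t^(2k+1) / (2k+1)!, so substituting t = 5x, only odd powers of x are nonzero, with coefficient of x^(2k+1) equal to (-1)^k 5^(2k+1) / (2k+1)!.
Write 3 = 2*1 + 1, giving the coefficient (-1)^1 * 5^3 / 3! = -125/6 = -125/6.

-125/6


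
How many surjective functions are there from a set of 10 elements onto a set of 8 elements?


By inclusion-exclusion on which target elements are missed, the number of surjections from an n-set onto a k-set is
surj(n, k) = sum_{j=0}^{k} (-1)^j C(k, j) (k - j)^n.
Equivalently surj(n, k) = k! * S(n, k), where S(n, k) is the Stirling number of the second kind.
For n = 10, k = 8:
S(10, 8) = 750, so
surj = 8! * 750 = 40320 * 750 = 30240000.

30240000


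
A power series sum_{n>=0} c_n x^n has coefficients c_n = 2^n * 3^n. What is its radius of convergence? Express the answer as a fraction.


By the root test (Cauchy-Hadamard), the radius is R = 1 / limsup_n |c_n|^(1/n).
Here |c_n|^(1/n) = (2^n * 3^n)^(1/n) = 2 * 3 = 6 for all n.
So R = 1/6 = 1/6.

1/6


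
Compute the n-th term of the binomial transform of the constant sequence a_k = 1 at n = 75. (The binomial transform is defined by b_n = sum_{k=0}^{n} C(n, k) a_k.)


With a_k = 1 for all k, b_n = sum_{k=0}^{n} C(n, k) = 2^n by the binomial theorem.
For n = 75: 2^75 = 37778931862957161709568.

37778931862957161709568


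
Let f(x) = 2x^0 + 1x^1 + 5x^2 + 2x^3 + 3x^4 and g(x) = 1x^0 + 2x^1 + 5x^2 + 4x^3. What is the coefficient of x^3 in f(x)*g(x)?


Cauchy product at x^3:
2*4 + 1*5 + 5*2 + 2*1
= 25

25


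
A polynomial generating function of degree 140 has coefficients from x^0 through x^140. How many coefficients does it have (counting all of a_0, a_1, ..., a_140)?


A polynomial of degree 140 takes the form a_0 + a_1 x + ... + a_140 x^140.
The number of coefficients is 140 + 1 = 141.

141


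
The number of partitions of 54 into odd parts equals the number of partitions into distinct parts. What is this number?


Computing partitions of 54 into odd parts (1, 3, 5, ...):
Using the generating function prod_{k>=0} 1/(1-x^(2k+1)),
the count is 5718

5718


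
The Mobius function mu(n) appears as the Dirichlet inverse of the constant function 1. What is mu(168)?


168 has a squared prime factor, so mu(168) = 0.
Factorization reveals a repeated prime.

0


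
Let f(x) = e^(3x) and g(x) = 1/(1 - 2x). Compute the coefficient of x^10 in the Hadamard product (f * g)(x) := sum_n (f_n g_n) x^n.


Expanding: f_k = 3^k/k! (from e^(3x)) and g_k = 2^k (from 1/(1 - 2x)). So the Hadamard coefficient (f * g)_k = 3^k 2^k / k! = (6)^k / k!.
For k = 10: 6^10/10! = 60466176/3628800 = 2916/175.

2916/175


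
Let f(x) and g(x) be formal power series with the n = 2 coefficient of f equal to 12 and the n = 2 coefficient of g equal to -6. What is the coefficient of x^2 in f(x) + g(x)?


Addition of formal power series is termwise.
The coefficient of x^2 in f + g = 12 + -6
= 6

6


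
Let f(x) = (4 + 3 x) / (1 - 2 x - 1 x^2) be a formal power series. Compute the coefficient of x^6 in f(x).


Write f(x) = sum_{k>=0} a_k x^k. Multiplying both sides by 1 - 2 x - 1 x^2 gives
(1 - 2 x - 1 x^2) sum_{k>=0} a_k x^k = 4 + 3 x.
Matching coefficients:
 x^0: a_0 = 4
 x^1: a_1 - 2 a_0 = 3  =>  a_1 = 2*4 + 3 = 11
 x^k (k >= 2): a_k = 2 a_{k-1} + 1 a_{k-2}.
Iterating: a_2 = 26, a_3 = 63, a_4 = 152, a_5 = 367, a_6 = 886.
So the coefficient of x^6 is 886.

886


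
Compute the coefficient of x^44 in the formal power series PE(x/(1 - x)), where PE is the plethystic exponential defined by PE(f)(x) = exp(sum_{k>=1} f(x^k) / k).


For f(x) = x/(1 - x) we have
sum_{k>=1} f(x^k) / k = sum_{k>=1} (1/k) * x^k / (1 - x^k) = sum_{k, m >= 1} x^(k m) / k,
which after exponentiating simplifies to
PE(x/(1 - x)) = prod_{k>=1} 1 / (1 - x^k).
This is the generating function for the partition function p(n), so the coefficient of x^44 is p(44).
Computing p(44) by dynamic programming over parts 1, 2, ..., 44: p(44) = 75175.

75175


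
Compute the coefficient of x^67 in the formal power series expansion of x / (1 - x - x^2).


Let f(x) = sum_{k>=0} a_k x^k. Multiplying f(x) * (1 - x - x^2) = x and matching coefficients gives a_0 = 0, a_1 = 1, and a_k = a_{k-1} + a_{k-2} for k >= 2. These are the Fibonacci numbers F_k.
Iterating from F_0 = 0, F_1 = 1:
F_0=0, F_1=1, F_2=1, F_3=2, F_4=3, F_5=5, F_6=8, F_7=13, F_8=21, F_9=34, ...
F_67 = 44945570212853.

44945570212853


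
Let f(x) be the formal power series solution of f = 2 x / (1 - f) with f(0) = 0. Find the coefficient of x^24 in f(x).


Apply Lagrange inversion: f = 2 x * phi(f) with phi(t) = 1/(1 - t), so
[x^n] f = 2^n * (1/n) [t^(n-1)] phi(t)^n = 2^n * (1/n) [t^(n-1)] (1 - t)^(-n) = 2^n * (1/n) C(2n - 2, n - 1) = 2^n * C_{n-1}.
For n = 24: C_23 = C(46, 23) / 24 = 8233430727600/24 = 343059613650.
With the 2^24 = 16777216 factor, the coefficient is 16777216 * 343059613650 = 5755585239082598400.

5755585239082598400


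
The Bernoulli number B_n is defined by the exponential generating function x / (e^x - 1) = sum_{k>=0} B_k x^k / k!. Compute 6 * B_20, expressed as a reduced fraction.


Bernoulli numbers can also be computed recursively via B_0 = 1 and sum_{j=0}^{m} C(m+1, j) B_j = 0 for m >= 1. Odd-index Bernoulli numbers vanish for k >= 3.
Computing B_20 = -174611/330, so 6 * B_20 = 6 * -174611/330 = -174611/55.

-174611/55


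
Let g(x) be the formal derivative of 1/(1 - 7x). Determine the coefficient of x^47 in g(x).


Differentiate termwise: d/dx sum_{k>=0} 7^k x^k = sum_{k>=1} k 7^k x^(k-1) = sum_{j>=0} (j+1) 7^(j+1) x^j.
Equivalently, d/dx [1/(1 - 7x)] = 7/(1 - 7x)^2.
For j = 47: 48 * 7^48 = 48 * 36703368217294125441230211032033660188801 = 1761761674430118021179050129537615689062448.

1761761674430118021179050129537615689062448


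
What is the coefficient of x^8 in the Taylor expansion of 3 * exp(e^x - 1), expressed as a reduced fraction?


exp(e^x - 1) = sum_{k>=0} Bell_k x^k / k!, where Bell_k is the k-th Bell number.
So the coefficient of x^8 is 3 * Bell_8 / 8!.
Computing: Bell_8 = 4140 and 8! = 40320, giving
3 * 4140/40320 = 69/224.

69/224


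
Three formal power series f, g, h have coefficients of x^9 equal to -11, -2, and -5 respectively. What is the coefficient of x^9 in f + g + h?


Series addition is componentwise:
-11 + -2 + -5
= -18

-18


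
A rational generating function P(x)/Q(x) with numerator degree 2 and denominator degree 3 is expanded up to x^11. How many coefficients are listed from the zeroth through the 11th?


Expanding up to x^11 gives the coefficients for x^0, x^1, ..., x^11.
That is 11 + 1 = 12 coefficients in total.

12


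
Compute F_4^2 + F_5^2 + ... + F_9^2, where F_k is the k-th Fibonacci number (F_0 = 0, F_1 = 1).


There is a standard identity sum_{k=0}^{N} F_k^2 = F_N * F_{N+1} (proved inductively from the telescoping relation F_k^2 = F_k F_{k+1} - F_{k-1} F_k). Then
sum_{k=4}^{9} F_k^2 = F_9 F_10 - F_3 F_4.
Computing: F_9 = 34, F_10 = 55, F_3 = 2, F_4 = 3.
Sum = 34 * 55 - 2 * 3 = 1864.

1864


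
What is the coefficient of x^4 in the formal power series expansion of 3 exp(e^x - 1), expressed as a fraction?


exp(e^x - 1) is the exponential generating function for the Bell numbers Bell_k: exp(e^x - 1) = sum_{k>=0} Bell_k x^k / k!.
So the coefficient of x^4 in 3 exp(e^x - 1) is 3 Bell_4 / 4!.
Computing: Bell_4 = 15 and 4! = 24, giving
3 * 15/24 = 15/8.

15/8


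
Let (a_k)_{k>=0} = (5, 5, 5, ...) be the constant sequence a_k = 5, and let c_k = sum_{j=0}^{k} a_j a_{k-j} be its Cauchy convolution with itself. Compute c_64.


Since a_j = 5 for all j >= 0, the convolution sum becomes
c_k = sum_{j=0}^{k} 5 * 5 = 25 * (k + 1).
Equivalently, the generating function of (a_k) is 5/(1 - x) and its square is 25/(1 - x)^2 = sum_{k>=0} 25(k + 1) x^k.
For k = 64: 25 * 65 = 1625.

1625


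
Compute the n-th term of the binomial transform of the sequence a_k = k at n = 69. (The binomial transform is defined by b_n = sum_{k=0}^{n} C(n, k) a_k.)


With a_k = k, b_n = sum_{k=0}^{n} C(n, k) k. Using k * C(n, k) = n * C(n-1, k-1) gives b_n = n * sum_{k>=1} C(n-1, k-1) = n * 2^(n-1).
For n = 69: 69 * 2^68 = 69 * 295147905179352825856 = 20365205457375344984064.

20365205457375344984064


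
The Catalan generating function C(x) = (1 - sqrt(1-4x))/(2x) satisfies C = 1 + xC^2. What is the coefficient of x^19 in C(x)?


Substituting x -> x scales the n-th coefficient by 1, so [x^19] C(x) = C_19.
C_19 = C(2*19, 19)/(20) = 35345263800/20 = 1767263190.
= 1767263190.

1767263190


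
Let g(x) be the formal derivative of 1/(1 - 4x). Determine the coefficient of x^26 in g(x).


Differentiate termwise: d/dx sum_{k>=0} 4^k x^k = sum_{k>=1} k 4^k x^(k-1) = sum_{j>=0} (j+1) 4^(j+1) x^j.
Equivalently, d/dx [1/(1 - 4x)] = 4/(1 - 4x)^2.
For j = 26: 27 * 4^27 = 27 * 18014398509481984 = 486388759756013568.

486388759756013568


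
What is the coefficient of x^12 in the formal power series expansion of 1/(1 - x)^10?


The negative binomial / multiset identity is
1/(1 - x)^r = sum_{k>=0} C(k + r - 1, r - 1) x^k.
Here r = 10 and k = 12, so the coefficient is
C(12 + 9, 9) = C(21, 9)
= 293930

293930


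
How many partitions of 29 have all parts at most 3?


Using the generating function (1-x)^(-1)(1-x^2)^(-1)(1-x^3)^(-1),
the coefficient of x^29 counts these restricted partitions.
Result = 85

85


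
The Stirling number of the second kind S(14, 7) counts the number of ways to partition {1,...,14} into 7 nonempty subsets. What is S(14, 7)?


Using the explicit formula S(n,k) = (1/k!) sum_{j=0}^{k} (-1)^(k-j) C(k,j) j^n:
S(14, 7) = 49329280
Equivalently, S(n,k) is n! times the coefficient of x^n in the EGF (e^x - 1)^k / k!.

49329280


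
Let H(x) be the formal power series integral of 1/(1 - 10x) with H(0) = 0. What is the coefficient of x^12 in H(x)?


1/(1 - 10x) = sum_{k>=0} 10^k x^k. Integrating termwise with H(0) = 0:
H(x) = sum_{k>=0} 10^k x^(k+1) / (k+1) = sum_{m>=1} 10^(m-1) x^m / m.
For m = 12: 10^11/12 = 100000000000/12 = 25000000000/3.

25000000000/3


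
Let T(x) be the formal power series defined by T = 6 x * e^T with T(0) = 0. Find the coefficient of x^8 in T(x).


Apply the Lagrange inversion formula: if T = 6 x * phi(T) with phi(t) = e^t, then
[x^n] T = 6^n * (1/n) [t^(n-1)] phi(t)^n = 6^n * (1/n) [t^(n-1)] e^(n t) = 6^n * (1/n) * n^(n-1) / (n-1)! = 6^n * n^(n-1) / n!.
When c = 1 this is the Cayley count of rooted labeled trees on n vertices, divided by n!.
For n = 8: 6^8 * 8^7 / 8! = 1679616 * 2097152/40320 = 3057647616/35.

3057647616/35


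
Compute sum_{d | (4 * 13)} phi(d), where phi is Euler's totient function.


First, 4 * 13 = 52. One classical identity is sum_{d | n} phi(d) = n (each k in [1, n] has a unique gcd with n, and among the k's with gcd(k, n) = n/d there are phi(d) of them). So the sum equals 52. We also verify directly:
Divisors of 52: 1, 2, 4, 13, 26, 52.
phi values: 1, 1, 2, 12, 12, 24.
Sum = 52.

52


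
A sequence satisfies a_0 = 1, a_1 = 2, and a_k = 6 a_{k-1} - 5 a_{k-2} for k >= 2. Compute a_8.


The characteristic equation is t^2 - 6 t + 5 = 0, with roots r_1 = 5 and r_2 = 1 (so c_1 = r_1 + r_2, c_2 = -r_1 r_2 as required).
One can use the closed form a_n = A r_1^n + B r_2^n, but direct iteration is more reliable:
a_0 = 1, a_1 = 2, a_2 = 7, a_3 = 32, a_4 = 157, a_5 = 782, a_6 = 3907, a_7 = 19532, a_8 = 97657.
So a_8 = 97657.

97657


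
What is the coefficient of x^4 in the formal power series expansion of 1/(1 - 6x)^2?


The general identity 1/(1 - c x)^r = sum_{k>=0} c^k C(k + r - 1, r - 1) x^k follows by substituting y = c x into 1/(1 - y)^r = sum_{k>=0} C(k + r - 1, r - 1) y^k.
For c = 6, r = 2, k = 4:
6^4 * C(5, 1) = 1296 * 5 = 6480.

6480


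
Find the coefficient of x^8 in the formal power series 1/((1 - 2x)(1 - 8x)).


By partial fractions or Cauchy convolution:
The coefficient equals sum_{k=0}^{8} 2^k * 8^(8-k).
= 22369536

22369536


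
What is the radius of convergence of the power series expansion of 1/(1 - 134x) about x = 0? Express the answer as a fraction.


Expanding 1/(1 - 134x) = sum_{k>=0} 134^k x^k, the series converges when |134x| < 1, i.e., |x| < 1/134.
So the radius of convergence is 1/134 = 1/134.

1/134


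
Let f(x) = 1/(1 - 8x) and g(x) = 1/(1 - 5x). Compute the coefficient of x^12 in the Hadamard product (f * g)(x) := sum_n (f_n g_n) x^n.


f has coefficients f_k = 8^k and g has coefficients g_k = 5^k, so the Hadamard product has coefficient (f*g)_k = 8^k * 5^k = 40^k.
For k = 12: 40^12 = 16777216000000000000.

16777216000000000000


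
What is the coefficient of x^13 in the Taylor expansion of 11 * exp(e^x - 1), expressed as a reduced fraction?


exp(e^x - 1) = sum_{k>=0} Bell_k x^k / k!, where Bell_k is the k-th Bell number.
So the coefficient of x^13 is 11 * Bell_13 / 13!.
Computing: Bell_13 = 27644437 and 13! = 6227020800, giving
11 * 27644437/6227020800 = 27644437/566092800.

27644437/566092800


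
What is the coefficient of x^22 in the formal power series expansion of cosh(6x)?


The Maclaurin series is cosh(t) = sum_{m>=0} t^(2m) / (2m)!, so substituting t = 6x, only even powers of x are nonzero, with coefficient of x^(2m) equal to 6^(2m) / (2m)!.
For x^22 the coefficient is 6^22/22! = 131621703842267136/1124000727777607680000 = 12754584/108919435625.

12754584/108919435625


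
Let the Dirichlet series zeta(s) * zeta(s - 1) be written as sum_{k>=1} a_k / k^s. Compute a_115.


Convolution gives a_k = sum_{d | k} d * 1 = sum_{d | k} d = sigma(k), the sum of positive divisors of k.
For k = 115, the divisors are 1, 5, 23, 115, so
sigma(115) = 1 + 5 + 23 + 115 = 144.

144


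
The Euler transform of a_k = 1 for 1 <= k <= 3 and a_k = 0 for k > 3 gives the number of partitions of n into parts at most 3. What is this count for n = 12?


Partitions of 12 into parts at most 3:
Using generating function (1-x)^(-1)(1-x^2)^(-1)(1-x^3)^(-1),
the coefficient of x^12 = 19

19


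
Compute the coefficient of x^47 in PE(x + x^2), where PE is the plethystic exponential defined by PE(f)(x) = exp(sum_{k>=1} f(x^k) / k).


With f(x) = x + x^2, the exponent is sum_{k>=1} (x^k + x^(2k)) / k = -ln(1 - x) - ln(1 - x^2). Exponentiating:
PE(x + x^2) = 1 / ((1 - x)(1 - x^2)).
This is the generating function for partitions of n into parts of size 1 or 2. The number of 2's can be any j in 0..23, and the rest are 1's, so
[x^47] = floor(47/2) + 1 = 24.

24


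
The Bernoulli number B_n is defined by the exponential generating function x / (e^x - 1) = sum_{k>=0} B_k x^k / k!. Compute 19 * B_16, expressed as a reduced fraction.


Bernoulli numbers can also be computed recursively via B_0 = 1 and sum_{j=0}^{m} C(m+1, j) B_j = 0 for m >= 1. Odd-index Bernoulli numbers vanish for k >= 3.
Computing B_16 = -3617/510, so 19 * B_16 = 19 * -3617/510 = -68723/510.

-68723/510


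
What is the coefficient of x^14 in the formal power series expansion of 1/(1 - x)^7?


The expansion 1/(1 - x)^r = sum_{k>=0} C(k + r - 1, r - 1) x^k follows from the multiset / negative-binomial theorem (or from repeated differentiation of the geometric series).
For r = 7 and k = 14:
C(20, 6) = 2432902008176640000 / (720 * 87178291200) = 38760.

38760


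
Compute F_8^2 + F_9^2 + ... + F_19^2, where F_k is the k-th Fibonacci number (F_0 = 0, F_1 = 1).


There is a standard identity sum_{k=0}^{N} F_k^2 = F_N * F_{N+1} (proved inductively from the telescoping relation F_k^2 = F_k F_{k+1} - F_{k-1} F_k). Then
sum_{k=8}^{19} F_k^2 = F_19 F_20 - F_7 F_8.
Computing: F_19 = 4181, F_20 = 6765, F_7 = 13, F_8 = 21.
Sum = 4181 * 6765 - 13 * 21 = 28284192.

28284192


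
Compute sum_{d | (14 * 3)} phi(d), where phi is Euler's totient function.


First, 14 * 3 = 42. One classical identity is sum_{d | n} phi(d) = n (each k in [1, n] has a unique gcd with n, and among the k's with gcd(k, n) = n/d there are phi(d) of them). So the sum equals 42. We also verify directly:
Divisors of 42: 1, 2, 3, 6, 7, 14, 21, 42.
phi values: 1, 1, 2, 2, 6, 6, 12, 12.
Sum = 42.

42


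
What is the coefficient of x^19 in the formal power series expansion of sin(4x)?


The Maclaurin series is sin(t) = sum_{k>=0} (-1)^k t^(2k+1) / (2k+1)!, so substituting t = 4x, only odd powers of x are nonzero, with coefficient of x^(2k+1) equal to (-1)^k 4^(2k+1) / (2k+1)!.
Write 19 = 2*9 + 1, giving the coefficient (-1)^9 * 4^19 / 19! = -274877906944/121645100408832000 = -4194304/1856156927625.

-4194304/1856156927625


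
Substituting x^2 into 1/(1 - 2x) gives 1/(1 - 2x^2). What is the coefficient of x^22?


The coefficient of x^(2m) in 1/(1 - 2x^2) is 2^m.
With n = 22 = 2*11, the coefficient is 2^11 = 2048.

2048


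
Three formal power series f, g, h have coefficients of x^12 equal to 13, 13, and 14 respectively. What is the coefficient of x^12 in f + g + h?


Series addition is componentwise:
13 + 13 + 14
= 40

40
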